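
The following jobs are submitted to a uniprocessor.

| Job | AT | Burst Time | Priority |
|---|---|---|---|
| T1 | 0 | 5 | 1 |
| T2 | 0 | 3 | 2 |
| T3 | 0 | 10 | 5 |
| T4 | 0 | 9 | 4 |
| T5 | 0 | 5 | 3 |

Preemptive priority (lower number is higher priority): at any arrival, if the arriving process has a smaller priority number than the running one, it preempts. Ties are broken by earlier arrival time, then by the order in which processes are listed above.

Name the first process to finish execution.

T1

Gantt: | T1 0-5 | T2 5-8 | T5 8-13 | T4 13-22 | T3 22-32 |
Completion: T1=5  T2=8  T3=32  T4=22  T5=13
Turnaround (C−A): T1=5  T2=8  T3=32  T4=22  T5=13
Finish order: T1 → T2 → T5 → T4 → T3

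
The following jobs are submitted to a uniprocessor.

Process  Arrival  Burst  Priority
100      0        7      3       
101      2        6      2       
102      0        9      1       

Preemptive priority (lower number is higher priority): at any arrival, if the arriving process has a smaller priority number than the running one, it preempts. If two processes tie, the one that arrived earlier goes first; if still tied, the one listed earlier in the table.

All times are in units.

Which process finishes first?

Schedule: | 102 0-9 | 101 9-15 | 100 15-22 |
Completion: 100=22  101=15  102=9
Turnaround (C−A): 100=22  101=13  102=9
Finish order: 102 → 101 → 100

102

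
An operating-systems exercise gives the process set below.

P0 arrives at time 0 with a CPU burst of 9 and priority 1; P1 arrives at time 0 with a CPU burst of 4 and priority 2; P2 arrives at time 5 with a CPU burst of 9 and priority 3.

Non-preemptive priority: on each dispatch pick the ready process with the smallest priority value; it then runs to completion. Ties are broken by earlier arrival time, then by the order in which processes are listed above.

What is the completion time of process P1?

Schedule: | P0 0-9 | P1 9-13 | P2 13-22 |
Completion: P0=9  P1=13  P2=22
Turnaround (C−A): P0=9  P1=13  P2=17

13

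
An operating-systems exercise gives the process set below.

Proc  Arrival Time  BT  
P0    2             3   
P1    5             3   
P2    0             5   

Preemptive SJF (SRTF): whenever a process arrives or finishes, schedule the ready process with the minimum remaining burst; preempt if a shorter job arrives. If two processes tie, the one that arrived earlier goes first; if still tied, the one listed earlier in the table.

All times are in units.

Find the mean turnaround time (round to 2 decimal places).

Schedule: | P2 0-5 | P0 5-8 | P1 8-11 |
Completion: P0=8  P1=11  P2=5
Turnaround times: P0=6, P1=6, P2=5
Average turnaround = (6+6+5) / 3 = 17/3 = 5.67

5.67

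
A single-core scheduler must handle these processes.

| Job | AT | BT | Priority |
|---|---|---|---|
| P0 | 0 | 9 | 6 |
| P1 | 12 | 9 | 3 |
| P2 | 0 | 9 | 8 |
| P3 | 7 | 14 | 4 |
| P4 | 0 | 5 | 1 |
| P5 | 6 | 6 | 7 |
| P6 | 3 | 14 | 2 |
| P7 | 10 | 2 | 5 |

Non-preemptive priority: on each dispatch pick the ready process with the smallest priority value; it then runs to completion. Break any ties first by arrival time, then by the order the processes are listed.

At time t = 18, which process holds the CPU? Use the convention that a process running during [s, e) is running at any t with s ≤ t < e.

P6

Schedule: | P4 0-5 | P6 5-19 | P1 19-28 | P3 28-42 | P7 42-44 | P0 44-53 | P5 53-59 | P2 59-68 |
Completion: P0=53  P1=28  P2=68  P3=42  P4=5  P5=59  P6=19  P7=44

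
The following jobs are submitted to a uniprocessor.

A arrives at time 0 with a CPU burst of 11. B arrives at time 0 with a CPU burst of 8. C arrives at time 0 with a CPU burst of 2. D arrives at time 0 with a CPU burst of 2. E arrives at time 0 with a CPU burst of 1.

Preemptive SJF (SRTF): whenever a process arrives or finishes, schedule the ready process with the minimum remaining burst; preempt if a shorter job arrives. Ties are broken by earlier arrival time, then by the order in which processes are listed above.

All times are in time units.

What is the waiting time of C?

1

Schedule: | E 0-1 | C 1-3 | D 3-5 | B 5-13 | A 13-24 |
Completion: A=24  B=13  C=3  D=5  E=1
Turnaround (C−A): A=24  B=13  C=3  D=5  E=1
Waiting(C) = turnaround − burst = 3 − 2 = 1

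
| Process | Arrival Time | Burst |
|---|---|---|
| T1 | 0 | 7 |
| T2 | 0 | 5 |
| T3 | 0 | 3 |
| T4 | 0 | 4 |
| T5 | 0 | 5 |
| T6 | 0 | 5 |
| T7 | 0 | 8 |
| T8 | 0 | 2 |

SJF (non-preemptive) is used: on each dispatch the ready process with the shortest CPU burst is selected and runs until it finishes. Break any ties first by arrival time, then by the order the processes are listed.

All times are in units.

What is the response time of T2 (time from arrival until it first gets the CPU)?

9

Timeline: | T8 0-2 | T3 2-5 | T4 5-9 | T2 9-14 | T5 14-19 | T6 19-24 | T1 24-31 | T7 31-39 |
Completion: T1=31  T2=14  T3=5  T4=9  T5=19  T6=24  T7=39  T8=2
Response(T2) = first start − arrival = 9 − 0 = 9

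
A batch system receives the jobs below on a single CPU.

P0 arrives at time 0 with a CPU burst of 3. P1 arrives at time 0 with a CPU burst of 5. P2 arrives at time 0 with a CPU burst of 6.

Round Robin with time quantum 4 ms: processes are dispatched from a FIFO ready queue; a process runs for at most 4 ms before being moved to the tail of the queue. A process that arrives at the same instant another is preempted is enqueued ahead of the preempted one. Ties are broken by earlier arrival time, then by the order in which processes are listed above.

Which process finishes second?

Gantt: | P0 0-3 | P1 3-7 | P2 7-11 | P1 11-12 | P2 12-14 |
Completion: P0=3  P1=12  P2=14
Finish order: P0 → P1 → P2

P1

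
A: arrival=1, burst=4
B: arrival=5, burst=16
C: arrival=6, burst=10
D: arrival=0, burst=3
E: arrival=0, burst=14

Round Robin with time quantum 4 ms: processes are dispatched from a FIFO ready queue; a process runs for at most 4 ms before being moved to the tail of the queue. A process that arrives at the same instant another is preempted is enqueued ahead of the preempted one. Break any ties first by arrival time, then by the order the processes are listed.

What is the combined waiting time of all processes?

Gantt: | D 0-3 | E 3-7 | A 7-11 | B 11-15 | C 15-19 | E 19-23 | B 23-27 | C 27-31 | E 31-35 | B 35-39 | C 39-41 | E 41-43 | B 43-47 |
Completion: A=11  B=47  C=41  D=3  E=43
Turnaround (C−A): A=10  B=42  C=35  D=3  E=43
Waiting = turnaround − burst: A=6, B=26, C=25, D=0, E=29
Total waiting = 6 + 26 + 25 + 0 + 29 = 86

86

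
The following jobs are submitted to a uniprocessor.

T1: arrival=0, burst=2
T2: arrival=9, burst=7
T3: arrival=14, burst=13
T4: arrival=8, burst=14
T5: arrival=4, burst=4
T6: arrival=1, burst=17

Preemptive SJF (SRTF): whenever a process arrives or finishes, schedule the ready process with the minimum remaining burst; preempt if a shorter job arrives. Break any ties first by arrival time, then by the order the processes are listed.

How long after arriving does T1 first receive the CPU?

0

Timeline: | T1 0-2 | T6 2-4 | T5 4-8 | T4 8-9 | T2 9-16 | T4 16-29 | T3 29-42 | T6 42-57 |
Completion: T1=2  T2=16  T3=42  T4=29  T5=8  T6=57
Response(T1) = first start − arrival = 0 − 0 = 0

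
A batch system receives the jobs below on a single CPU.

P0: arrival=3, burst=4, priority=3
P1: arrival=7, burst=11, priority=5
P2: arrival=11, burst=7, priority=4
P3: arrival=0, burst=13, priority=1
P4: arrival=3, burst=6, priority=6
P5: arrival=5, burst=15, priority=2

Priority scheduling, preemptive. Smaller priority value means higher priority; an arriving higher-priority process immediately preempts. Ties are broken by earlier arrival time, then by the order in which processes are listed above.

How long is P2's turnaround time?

Gantt: | P3 0-13 | P5 13-28 | P0 28-32 | P2 32-39 | P1 39-50 | P4 50-56 |
Completion: P0=32  P1=50  P2=39  P3=13  P4=56  P5=28
Turnaround (C−A): P0=29  P1=43  P2=28  P3=13  P4=53  P5=23
Turnaround(P2) = completion − arrival = 39 − 11 = 28

28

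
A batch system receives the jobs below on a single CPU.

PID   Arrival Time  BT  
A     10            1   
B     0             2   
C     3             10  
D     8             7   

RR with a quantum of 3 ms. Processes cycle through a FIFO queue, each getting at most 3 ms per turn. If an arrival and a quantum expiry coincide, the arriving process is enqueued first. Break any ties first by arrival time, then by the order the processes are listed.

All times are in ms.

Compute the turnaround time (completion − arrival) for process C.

17

Timeline: | B 0-2 | idle 2-3 | C 3-9 | D 9-12 | C 12-15 | A 15-16 | D 16-19 | C 19-20 | D 20-21 |
Completion: A=16  B=2  C=20  D=21
Turnaround(C) = completion − arrival = 20 − 3 = 17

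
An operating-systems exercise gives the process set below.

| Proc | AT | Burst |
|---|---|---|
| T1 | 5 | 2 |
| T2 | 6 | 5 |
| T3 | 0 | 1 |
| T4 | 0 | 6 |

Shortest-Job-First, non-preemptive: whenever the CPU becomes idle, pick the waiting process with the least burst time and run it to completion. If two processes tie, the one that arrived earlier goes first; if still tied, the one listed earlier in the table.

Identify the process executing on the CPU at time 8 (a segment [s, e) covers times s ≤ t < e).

Timeline: | T3 0-1 | T4 1-7 | T1 7-9 | T2 9-14 |
Completion: T1=9  T2=14  T3=1  T4=7

T1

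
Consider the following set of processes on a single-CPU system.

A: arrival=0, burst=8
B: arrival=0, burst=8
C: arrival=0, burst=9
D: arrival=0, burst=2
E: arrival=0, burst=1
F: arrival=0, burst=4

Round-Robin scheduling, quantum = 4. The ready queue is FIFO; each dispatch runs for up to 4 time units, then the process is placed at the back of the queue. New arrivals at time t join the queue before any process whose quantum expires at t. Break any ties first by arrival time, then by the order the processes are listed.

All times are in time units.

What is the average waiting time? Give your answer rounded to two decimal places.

Gantt: | A 0-4 | B 4-8 | C 8-12 | D 12-14 | E 14-15 | F 15-19 | A 19-23 | B 23-27 | C 27-32 |
Completion: A=23  B=27  C=32  D=14  E=15  F=19
Turnaround (C−A): A=23  B=27  C=32  D=14  E=15  F=19
Waiting times: A=15, B=19, C=23, D=12, E=14, F=15
Average waiting = (15+19+23+12+14+15) / 6 = 98/6 = 16.33

16.33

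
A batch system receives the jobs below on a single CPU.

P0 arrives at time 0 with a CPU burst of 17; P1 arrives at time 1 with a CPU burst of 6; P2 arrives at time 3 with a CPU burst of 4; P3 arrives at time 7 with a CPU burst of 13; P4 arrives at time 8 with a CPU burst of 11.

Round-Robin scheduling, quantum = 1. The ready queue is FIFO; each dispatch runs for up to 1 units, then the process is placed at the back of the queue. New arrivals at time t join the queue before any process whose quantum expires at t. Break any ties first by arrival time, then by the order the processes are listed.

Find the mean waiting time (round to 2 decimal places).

Gantt: | P0 0-1 | P1 1-2 | P0 2-3 | P1 3-4 | P2 4-5 | P0 5-6 | P1 6-7 | P2 7-8 | P0 8-9 | P3 9-10 | P1 10-11 | P4 11-12 | P2 12-13 | P0 13-14 | P3 14-15 | P1 15-16 | P4 16-17 | P2 17-18 | P0 18-19 | P3 19-20 | P1 20-21 | P4 21-22 | P0 22-23 | P3 23-24 | P4 24-25 | P0 25-26 | P3 26-27 | P4 27-28 | P0 28-29 | P3 29-30 | P4 30-31 | P0 31-32 | P3 32-33 | P4 33-34 | P0 34-35 | P3 35-36 | P4 36-37 | P0 37-38 | P3 38-39 | P4 39-40 | P0 40-41 | P3 41-42 | P4 42-43 | P0 43-44 | P3 44-45 | P4 45-46 | P0 46-47 | P3 47-48 | P0 48-49 | P3 49-50 | P0 50-51 |
Completion: P0=51  P1=21  P2=18  P3=50  P4=46
Turnaround (C−A): P0=51  P1=20  P2=15  P3=43  P4=38
Waiting times: P0=34, P1=14, P2=11, P3=30, P4=27
Average waiting = (34+14+11+30+27) / 5 = 116/5 = 23.20

23.20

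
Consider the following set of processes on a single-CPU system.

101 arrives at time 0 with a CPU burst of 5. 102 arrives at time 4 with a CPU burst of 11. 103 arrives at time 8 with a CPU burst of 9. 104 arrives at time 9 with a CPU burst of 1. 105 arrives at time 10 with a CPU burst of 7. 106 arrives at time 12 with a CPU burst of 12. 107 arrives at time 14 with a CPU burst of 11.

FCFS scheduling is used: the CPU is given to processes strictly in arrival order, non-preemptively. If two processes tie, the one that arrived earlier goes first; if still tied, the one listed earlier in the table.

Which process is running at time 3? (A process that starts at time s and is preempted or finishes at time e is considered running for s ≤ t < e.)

Schedule: | 101 0-5 | 102 5-16 | 103 16-25 | 104 25-26 | 105 26-33 | 106 33-45 | 107 45-56 |
Completion: 101=5  102=16  103=25  104=26  105=33  106=45  107=56

101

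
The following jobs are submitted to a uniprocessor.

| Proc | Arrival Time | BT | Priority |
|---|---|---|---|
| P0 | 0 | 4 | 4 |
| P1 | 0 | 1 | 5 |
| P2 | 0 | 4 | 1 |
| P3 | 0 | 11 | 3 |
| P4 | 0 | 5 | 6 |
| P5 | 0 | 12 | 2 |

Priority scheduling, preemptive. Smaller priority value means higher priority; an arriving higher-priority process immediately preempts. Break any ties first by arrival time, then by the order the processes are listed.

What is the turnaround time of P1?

32

Schedule: | P2 0-4 | P5 4-16 | P3 16-27 | P0 27-31 | P1 31-32 | P4 32-37 |
Completion: P0=31  P1=32  P2=4  P3=27  P4=37  P5=16
Turnaround (C−A): P0=31  P1=32  P2=4  P3=27  P4=37  P5=16
Turnaround(P1) = completion − arrival = 32 − 0 = 32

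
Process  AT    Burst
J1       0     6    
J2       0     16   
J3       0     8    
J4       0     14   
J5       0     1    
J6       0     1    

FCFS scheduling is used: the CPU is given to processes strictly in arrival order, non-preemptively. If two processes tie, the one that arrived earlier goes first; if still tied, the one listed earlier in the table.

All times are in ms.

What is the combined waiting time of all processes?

147

Schedule: | J1 0-6 | J2 6-22 | J3 22-30 | J4 30-44 | J5 44-45 | J6 45-46 |
Completion: J1=6  J2=22  J3=30  J4=44  J5=45  J6=46
Turnaround (C−A): J1=6  J2=22  J3=30  J4=44  J5=45  J6=46
Waiting = turnaround − burst: J1=0, J2=6, J3=22, J4=30, J5=44, J6=45
Total waiting = 0 + 6 + 22 + 30 + 44 + 45 = 147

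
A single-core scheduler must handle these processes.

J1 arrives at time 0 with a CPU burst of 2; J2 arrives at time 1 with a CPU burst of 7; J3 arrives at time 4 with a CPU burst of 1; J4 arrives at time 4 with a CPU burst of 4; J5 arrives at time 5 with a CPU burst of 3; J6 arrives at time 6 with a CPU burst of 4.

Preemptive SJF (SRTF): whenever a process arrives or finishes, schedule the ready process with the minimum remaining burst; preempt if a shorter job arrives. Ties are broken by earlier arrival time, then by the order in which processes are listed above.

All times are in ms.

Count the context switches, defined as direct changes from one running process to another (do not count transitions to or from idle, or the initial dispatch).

Schedule: | J1 0-2 | J2 2-4 | J3 4-5 | J5 5-8 | J4 8-12 | J6 12-16 | J2 16-21 |
Completion: J1=2  J2=21  J3=5  J4=12  J5=8  J6=16
Turnaround (C−A): J1=2  J2=20  J3=1  J4=8  J5=3  J6=10

6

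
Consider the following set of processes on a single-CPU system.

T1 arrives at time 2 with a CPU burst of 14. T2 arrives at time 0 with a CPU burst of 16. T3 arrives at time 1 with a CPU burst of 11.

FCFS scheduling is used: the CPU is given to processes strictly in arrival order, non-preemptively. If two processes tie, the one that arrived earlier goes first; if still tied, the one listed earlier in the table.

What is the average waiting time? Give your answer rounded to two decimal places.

13.33

Timeline: | T2 0-16 | T3 16-27 | T1 27-41 |
Completion: T1=41  T2=16  T3=27
Turnaround (C−A): T1=39  T2=16  T3=26
Waiting times: T1=25, T2=0, T3=15
Average waiting = (25+0+15) / 3 = 40/3 = 13.33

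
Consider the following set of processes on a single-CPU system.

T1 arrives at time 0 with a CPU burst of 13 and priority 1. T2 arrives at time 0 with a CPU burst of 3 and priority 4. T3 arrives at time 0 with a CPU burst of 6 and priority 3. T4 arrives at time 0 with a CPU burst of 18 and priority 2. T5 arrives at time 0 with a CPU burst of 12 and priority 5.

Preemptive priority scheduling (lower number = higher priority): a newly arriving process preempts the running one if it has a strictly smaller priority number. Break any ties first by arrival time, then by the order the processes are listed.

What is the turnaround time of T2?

Schedule: | T1 0-13 | T4 13-31 | T3 31-37 | T2 37-40 | T5 40-52 |
Completion: T1=13  T2=40  T3=37  T4=31  T5=52
Turnaround(T2) = completion − arrival = 40 − 0 = 40

40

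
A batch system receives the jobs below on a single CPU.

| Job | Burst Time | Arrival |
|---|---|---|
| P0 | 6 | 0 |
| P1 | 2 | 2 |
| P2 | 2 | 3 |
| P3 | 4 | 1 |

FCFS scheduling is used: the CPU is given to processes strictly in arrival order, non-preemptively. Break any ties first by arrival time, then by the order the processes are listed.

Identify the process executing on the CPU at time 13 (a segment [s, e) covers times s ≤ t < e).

P2

Schedule: | P0 0-6 | P3 6-10 | P1 10-12 | P2 12-14 |
Completion: P0=6  P1=12  P2=14  P3=10
Turnaround (C−A): P0=6  P1=10  P2=11  P3=9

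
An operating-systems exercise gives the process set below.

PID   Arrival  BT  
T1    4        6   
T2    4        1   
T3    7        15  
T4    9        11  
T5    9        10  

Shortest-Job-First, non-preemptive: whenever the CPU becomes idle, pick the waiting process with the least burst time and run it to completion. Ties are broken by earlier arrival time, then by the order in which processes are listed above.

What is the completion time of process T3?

Timeline: | idle 0-4 | T2 4-5 | T1 5-11 | T5 11-21 | T4 21-32 | T3 32-47 |
Completion: T1=11  T2=5  T3=47  T4=32  T5=21
Turnaround (C−A): T1=7  T2=1  T3=40  T4=23  T5=12

47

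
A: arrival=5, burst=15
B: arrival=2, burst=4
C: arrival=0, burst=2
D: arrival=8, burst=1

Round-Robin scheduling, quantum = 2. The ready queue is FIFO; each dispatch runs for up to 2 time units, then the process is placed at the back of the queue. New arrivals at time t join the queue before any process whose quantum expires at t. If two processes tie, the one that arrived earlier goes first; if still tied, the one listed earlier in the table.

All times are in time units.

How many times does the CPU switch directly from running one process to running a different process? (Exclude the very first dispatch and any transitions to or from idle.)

Timeline: | C 0-2 | B 2-6 | A 6-8 | D 8-9 | A 9-22 |
Completion: A=22  B=6  C=2  D=9
Turnaround (C−A): A=17  B=4  C=2  D=1

4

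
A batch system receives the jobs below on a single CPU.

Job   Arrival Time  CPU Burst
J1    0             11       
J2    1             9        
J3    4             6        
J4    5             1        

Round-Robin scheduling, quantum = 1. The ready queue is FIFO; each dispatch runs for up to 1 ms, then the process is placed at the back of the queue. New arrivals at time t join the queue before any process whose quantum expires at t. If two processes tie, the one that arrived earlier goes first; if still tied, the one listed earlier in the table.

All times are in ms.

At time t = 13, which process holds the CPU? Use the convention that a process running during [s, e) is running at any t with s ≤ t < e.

Timeline: | J1 0-1 | J2 1-2 | J1 2-3 | J2 3-4 | J1 4-5 | J3 5-6 | J2 6-7 | J4 7-8 | J1 8-9 | J3 9-10 | J2 10-11 | J1 11-12 | J3 12-13 | J2 13-14 | J1 14-15 | J3 15-16 | J2 16-17 | J1 17-18 | J3 18-19 | J2 19-20 | J1 20-21 | J3 21-22 | J2 22-23 | J1 23-24 | J2 24-25 | J1 25-27 |
Completion: J1=27  J2=25  J3=22  J4=8
Turnaround (C−A): J1=27  J2=24  J3=18  J4=3

J2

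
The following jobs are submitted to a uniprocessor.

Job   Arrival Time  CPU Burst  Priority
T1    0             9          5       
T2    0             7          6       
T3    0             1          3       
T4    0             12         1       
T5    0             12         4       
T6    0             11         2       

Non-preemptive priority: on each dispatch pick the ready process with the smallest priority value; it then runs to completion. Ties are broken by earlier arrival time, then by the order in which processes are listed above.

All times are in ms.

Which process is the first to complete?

T4

Schedule: | T4 0-12 | T6 12-23 | T3 23-24 | T5 24-36 | T1 36-45 | T2 45-52 |
Completion: T1=45  T2=52  T3=24  T4=12  T5=36  T6=23
Finish order: T4 → T6 → T3 → T5 → T1 → T2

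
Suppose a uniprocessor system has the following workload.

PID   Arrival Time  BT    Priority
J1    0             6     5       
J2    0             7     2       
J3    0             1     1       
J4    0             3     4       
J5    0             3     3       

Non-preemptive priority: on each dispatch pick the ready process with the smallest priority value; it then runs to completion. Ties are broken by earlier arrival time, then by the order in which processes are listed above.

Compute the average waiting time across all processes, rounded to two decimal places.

Gantt: | J3 0-1 | J2 1-8 | J5 8-11 | J4 11-14 | J1 14-20 |
Completion: J1=20  J2=8  J3=1  J4=14  J5=11
Waiting times: J1=14, J2=1, J3=0, J4=11, J5=8
Average waiting = (14+1+0+11+8) / 5 = 34/5 = 6.80

6.80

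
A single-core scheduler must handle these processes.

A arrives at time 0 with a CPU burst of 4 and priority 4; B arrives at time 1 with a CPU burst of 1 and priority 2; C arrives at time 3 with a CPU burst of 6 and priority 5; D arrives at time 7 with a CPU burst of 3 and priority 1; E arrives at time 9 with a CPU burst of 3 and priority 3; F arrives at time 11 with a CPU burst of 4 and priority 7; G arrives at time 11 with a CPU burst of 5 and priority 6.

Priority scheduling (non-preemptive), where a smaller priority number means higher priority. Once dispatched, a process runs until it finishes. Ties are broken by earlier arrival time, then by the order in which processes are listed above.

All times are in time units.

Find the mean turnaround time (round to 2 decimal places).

Gantt: | A 0-4 | B 4-5 | C 5-11 | D 11-14 | E 14-17 | G 17-22 | F 22-26 |
Completion: A=4  B=5  C=11  D=14  E=17  F=26  G=22
Turnaround (C−A): A=4  B=4  C=8  D=7  E=8  F=15  G=11
Turnaround times: A=4, B=4, C=8, D=7, E=8, F=15, G=11
Average turnaround = (4+4+8+7+8+15+11) / 7 = 57/7 = 8.14

8.14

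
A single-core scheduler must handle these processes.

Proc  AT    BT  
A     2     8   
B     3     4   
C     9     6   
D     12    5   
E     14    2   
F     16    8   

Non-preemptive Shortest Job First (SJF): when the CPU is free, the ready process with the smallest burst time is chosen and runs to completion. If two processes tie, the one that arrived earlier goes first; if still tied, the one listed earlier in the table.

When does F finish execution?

Gantt: | idle 0-2 | A 2-10 | B 10-14 | E 14-16 | D 16-21 | C 21-27 | F 27-35 |
Completion: A=10  B=14  C=27  D=21  E=16  F=35
Turnaround (C−A): A=8  B=11  C=18  D=9  E=2  F=19

35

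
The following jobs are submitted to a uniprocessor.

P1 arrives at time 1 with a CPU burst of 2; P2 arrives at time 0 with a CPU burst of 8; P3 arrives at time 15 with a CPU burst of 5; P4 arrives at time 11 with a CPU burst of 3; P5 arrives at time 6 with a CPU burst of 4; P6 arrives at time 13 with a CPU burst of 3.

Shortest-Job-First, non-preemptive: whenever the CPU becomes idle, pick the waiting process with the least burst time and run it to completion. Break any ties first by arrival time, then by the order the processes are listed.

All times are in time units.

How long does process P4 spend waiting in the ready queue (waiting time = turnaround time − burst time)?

3

Timeline: | P2 0-8 | P1 8-10 | P5 10-14 | P4 14-17 | P6 17-20 | P3 20-25 |
Completion: P1=10  P2=8  P3=25  P4=17  P5=14  P6=20
Waiting(P4) = turnaround − burst = 6 − 3 = 3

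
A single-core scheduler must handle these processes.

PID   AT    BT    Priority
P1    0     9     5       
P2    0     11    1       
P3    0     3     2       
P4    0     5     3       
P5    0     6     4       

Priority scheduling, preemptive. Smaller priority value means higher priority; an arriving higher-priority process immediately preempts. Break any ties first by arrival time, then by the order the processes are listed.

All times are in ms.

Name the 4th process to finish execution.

Timeline: | P2 0-11 | P3 11-14 | P4 14-19 | P5 19-25 | P1 25-34 |
Completion: P1=34  P2=11  P3=14  P4=19  P5=25
Turnaround (C−A): P1=34  P2=11  P3=14  P4=19  P5=25
Finish order: P2 → P3 → P4 → P5 → P1

P5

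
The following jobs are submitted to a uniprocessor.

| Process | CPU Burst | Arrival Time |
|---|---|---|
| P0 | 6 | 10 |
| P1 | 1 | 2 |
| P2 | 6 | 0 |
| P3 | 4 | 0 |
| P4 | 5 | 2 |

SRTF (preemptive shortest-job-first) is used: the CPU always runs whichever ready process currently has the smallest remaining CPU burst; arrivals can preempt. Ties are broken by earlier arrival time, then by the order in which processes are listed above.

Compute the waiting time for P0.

6

Schedule: | P3 0-2 | P1 2-3 | P3 3-5 | P4 5-10 | P2 10-16 | P0 16-22 |
Completion: P0=22  P1=3  P2=16  P3=5  P4=10
Turnaround (C−A): P0=12  P1=1  P2=16  P3=5  P4=8
Waiting(P0) = turnaround − burst = 12 − 6 = 6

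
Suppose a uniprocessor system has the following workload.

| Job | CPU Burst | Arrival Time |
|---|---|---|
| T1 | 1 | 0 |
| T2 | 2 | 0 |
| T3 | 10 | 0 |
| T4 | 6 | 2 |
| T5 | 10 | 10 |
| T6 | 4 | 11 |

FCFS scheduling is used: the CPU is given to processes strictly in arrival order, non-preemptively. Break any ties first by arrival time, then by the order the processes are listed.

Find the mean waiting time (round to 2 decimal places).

Timeline: | T1 0-1 | T2 1-3 | T3 3-13 | T4 13-19 | T5 19-29 | T6 29-33 |
Completion: T1=1  T2=3  T3=13  T4=19  T5=29  T6=33
Turnaround (C−A): T1=1  T2=3  T3=13  T4=17  T5=19  T6=22
Waiting times: T1=0, T2=1, T3=3, T4=11, T5=9, T6=18
Average waiting = (0+1+3+11+9+18) / 6 = 42/6 = 7.00

7.00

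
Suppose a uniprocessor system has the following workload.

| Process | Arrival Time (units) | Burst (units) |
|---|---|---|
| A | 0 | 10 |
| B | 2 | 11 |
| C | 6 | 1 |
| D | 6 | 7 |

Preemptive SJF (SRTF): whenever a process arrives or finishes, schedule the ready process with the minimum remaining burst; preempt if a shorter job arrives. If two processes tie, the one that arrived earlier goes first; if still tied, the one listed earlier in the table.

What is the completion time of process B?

Timeline: | A 0-6 | C 6-7 | A 7-11 | D 11-18 | B 18-29 |
Completion: A=11  B=29  C=7  D=18
Turnaround (C−A): A=11  B=27  C=1  D=12

29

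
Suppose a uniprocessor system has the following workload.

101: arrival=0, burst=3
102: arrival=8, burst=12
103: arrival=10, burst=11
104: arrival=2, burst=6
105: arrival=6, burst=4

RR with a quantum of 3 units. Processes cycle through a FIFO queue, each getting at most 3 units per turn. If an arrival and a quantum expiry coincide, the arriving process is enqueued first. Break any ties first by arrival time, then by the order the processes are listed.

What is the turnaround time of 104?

10

Gantt: | 101 0-3 | 104 3-6 | 105 6-9 | 104 9-12 | 102 12-15 | 105 15-16 | 103 16-19 | 102 19-22 | 103 22-25 | 102 25-28 | 103 28-31 | 102 31-34 | 103 34-36 |
Completion: 101=3  102=34  103=36  104=12  105=16
Turnaround(104) = completion − arrival = 12 − 2 = 10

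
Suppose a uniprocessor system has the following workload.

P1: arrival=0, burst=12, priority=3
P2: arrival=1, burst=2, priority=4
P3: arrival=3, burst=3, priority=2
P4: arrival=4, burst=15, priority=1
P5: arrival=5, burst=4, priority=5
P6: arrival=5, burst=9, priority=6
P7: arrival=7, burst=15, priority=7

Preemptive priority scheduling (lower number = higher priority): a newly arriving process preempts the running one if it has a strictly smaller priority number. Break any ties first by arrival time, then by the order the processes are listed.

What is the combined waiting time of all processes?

158

Timeline: | P1 0-3 | P3 3-4 | P4 4-19 | P3 19-21 | P1 21-30 | P2 30-32 | P5 32-36 | P6 36-45 | P7 45-60 |
Completion: P1=30  P2=32  P3=21  P4=19  P5=36  P6=45  P7=60
Turnaround (C−A): P1=30  P2=31  P3=18  P4=15  P5=31  P6=40  P7=53
Waiting = turnaround − burst: P1=18, P2=29, P3=15, P4=0, P5=27, P6=31, P7=38
Total waiting = 18 + 29 + 15 + 0 + 27 + 31 + 38 = 158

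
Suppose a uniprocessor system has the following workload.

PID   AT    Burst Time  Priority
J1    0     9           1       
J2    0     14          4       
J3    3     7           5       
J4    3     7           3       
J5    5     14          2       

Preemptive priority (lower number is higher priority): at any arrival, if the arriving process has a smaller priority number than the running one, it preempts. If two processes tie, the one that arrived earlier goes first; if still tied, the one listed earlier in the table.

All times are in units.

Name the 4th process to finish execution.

J2

Timeline: | J1 0-9 | J5 9-23 | J4 23-30 | J2 30-44 | J3 44-51 |
Completion: J1=9  J2=44  J3=51  J4=30  J5=23
Finish order: J1 → J5 → J4 → J2 → J3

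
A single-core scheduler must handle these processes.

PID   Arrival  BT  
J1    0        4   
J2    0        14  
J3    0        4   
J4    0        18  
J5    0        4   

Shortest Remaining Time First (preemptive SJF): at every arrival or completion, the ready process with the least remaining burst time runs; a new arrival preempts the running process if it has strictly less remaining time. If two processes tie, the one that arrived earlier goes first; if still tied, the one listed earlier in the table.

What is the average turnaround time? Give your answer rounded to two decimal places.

18.80

Timeline: | J1 0-4 | J3 4-8 | J5 8-12 | J2 12-26 | J4 26-44 |
Completion: J1=4  J2=26  J3=8  J4=44  J5=12
Turnaround times: J1=4, J2=26, J3=8, J4=44, J5=12
Average turnaround = (4+26+8+44+12) / 5 = 94/5 = 18.80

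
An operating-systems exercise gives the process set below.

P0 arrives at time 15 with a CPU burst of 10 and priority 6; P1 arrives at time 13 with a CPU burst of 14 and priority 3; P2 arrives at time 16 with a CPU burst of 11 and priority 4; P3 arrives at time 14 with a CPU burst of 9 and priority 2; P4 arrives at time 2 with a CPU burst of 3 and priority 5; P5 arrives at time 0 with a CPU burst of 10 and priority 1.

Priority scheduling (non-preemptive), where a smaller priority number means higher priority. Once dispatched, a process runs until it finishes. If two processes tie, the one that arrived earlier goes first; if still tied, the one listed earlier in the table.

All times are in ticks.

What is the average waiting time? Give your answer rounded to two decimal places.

Schedule: | P5 0-10 | P4 10-13 | P1 13-27 | P3 27-36 | P2 36-47 | P0 47-57 |
Completion: P0=57  P1=27  P2=47  P3=36  P4=13  P5=10
Turnaround (C−A): P0=42  P1=14  P2=31  P3=22  P4=11  P5=10
Waiting times: P0=32, P1=0, P2=20, P3=13, P4=8, P5=0
Average waiting = (32+0+20+13+8+0) / 6 = 73/6 = 12.17

12.17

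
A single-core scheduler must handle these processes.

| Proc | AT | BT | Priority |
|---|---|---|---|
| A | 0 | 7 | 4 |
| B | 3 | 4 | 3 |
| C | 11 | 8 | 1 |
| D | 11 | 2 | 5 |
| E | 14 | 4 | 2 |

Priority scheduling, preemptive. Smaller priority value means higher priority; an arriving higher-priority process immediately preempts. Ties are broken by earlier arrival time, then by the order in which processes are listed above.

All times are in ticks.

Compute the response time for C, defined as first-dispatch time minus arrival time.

0

Schedule: | A 0-3 | B 3-7 | A 7-11 | C 11-19 | E 19-23 | D 23-25 |
Completion: A=11  B=7  C=19  D=25  E=23
Turnaround (C−A): A=11  B=4  C=8  D=14  E=9
Response(C) = first start − arrival = 11 − 11 = 0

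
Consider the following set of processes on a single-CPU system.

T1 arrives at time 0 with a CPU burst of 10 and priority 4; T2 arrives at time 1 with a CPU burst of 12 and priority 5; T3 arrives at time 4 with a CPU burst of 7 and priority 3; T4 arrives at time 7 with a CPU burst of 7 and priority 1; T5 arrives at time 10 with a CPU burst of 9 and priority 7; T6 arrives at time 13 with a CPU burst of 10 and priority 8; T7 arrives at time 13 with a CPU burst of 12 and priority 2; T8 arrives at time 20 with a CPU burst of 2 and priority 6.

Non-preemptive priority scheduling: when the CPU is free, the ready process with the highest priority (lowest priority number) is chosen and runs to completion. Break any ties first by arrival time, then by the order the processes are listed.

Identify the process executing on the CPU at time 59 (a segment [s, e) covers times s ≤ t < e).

Timeline: | T1 0-10 | T4 10-17 | T7 17-29 | T3 29-36 | T2 36-48 | T8 48-50 | T5 50-59 | T6 59-69 |
Completion: T1=10  T2=48  T3=36  T4=17  T5=59  T6=69  T7=29  T8=50

T6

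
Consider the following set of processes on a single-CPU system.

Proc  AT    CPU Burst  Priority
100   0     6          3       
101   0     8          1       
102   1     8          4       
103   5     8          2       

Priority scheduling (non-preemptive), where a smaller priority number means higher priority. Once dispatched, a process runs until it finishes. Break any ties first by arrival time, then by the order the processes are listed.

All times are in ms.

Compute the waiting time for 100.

Timeline: | 101 0-8 | 103 8-16 | 100 16-22 | 102 22-30 |
Completion: 100=22  101=8  102=30  103=16
Turnaround (C−A): 100=22  101=8  102=29  103=11
Waiting(100) = turnaround − burst = 22 − 6 = 16

16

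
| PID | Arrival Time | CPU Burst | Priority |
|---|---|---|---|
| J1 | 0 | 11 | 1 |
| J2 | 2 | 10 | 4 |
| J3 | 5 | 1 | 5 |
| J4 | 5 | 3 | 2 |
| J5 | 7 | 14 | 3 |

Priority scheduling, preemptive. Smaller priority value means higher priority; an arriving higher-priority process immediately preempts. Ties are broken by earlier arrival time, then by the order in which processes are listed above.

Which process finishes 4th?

J2

Schedule: | J1 0-11 | J4 11-14 | J5 14-28 | J2 28-38 | J3 38-39 |
Completion: J1=11  J2=38  J3=39  J4=14  J5=28
Finish order: J1 → J4 → J5 → J2 → J3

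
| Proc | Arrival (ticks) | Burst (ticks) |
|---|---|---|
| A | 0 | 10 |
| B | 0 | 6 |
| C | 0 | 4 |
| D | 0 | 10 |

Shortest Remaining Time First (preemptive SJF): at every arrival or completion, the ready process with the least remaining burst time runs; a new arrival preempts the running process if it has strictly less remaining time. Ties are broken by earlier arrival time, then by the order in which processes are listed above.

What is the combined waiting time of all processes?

Schedule: | C 0-4 | B 4-10 | A 10-20 | D 20-30 |
Completion: A=20  B=10  C=4  D=30
Turnaround (C−A): A=20  B=10  C=4  D=30
Waiting = turnaround − burst: A=10, B=4, C=0, D=20
Total waiting = 10 + 4 + 0 + 20 = 34

34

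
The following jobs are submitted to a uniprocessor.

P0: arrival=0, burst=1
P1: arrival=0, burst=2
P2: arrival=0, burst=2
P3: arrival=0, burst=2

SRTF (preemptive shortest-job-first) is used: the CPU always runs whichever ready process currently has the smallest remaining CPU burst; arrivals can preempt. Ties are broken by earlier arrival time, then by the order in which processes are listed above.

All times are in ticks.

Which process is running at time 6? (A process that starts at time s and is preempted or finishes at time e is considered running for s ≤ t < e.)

Timeline: | P0 0-1 | P1 1-3 | P2 3-5 | P3 5-7 |
Completion: P0=1  P1=3  P2=5  P3=7
Turnaround (C−A): P0=1  P1=3  P2=5  P3=7

P3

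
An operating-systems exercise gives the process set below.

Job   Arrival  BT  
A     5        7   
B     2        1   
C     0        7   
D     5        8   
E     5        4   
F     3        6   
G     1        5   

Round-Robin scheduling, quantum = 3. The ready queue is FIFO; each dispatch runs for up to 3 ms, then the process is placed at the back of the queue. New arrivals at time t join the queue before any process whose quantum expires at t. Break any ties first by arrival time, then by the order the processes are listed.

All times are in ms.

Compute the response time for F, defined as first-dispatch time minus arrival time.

Gantt: | C 0-3 | G 3-6 | B 6-7 | F 7-10 | C 10-13 | A 13-16 | D 16-19 | E 19-22 | G 22-24 | F 24-27 | C 27-28 | A 28-31 | D 31-34 | E 34-35 | A 35-36 | D 36-38 |
Completion: A=36  B=7  C=28  D=38  E=35  F=27  G=24
Response(F) = first start − arrival = 7 − 3 = 4

4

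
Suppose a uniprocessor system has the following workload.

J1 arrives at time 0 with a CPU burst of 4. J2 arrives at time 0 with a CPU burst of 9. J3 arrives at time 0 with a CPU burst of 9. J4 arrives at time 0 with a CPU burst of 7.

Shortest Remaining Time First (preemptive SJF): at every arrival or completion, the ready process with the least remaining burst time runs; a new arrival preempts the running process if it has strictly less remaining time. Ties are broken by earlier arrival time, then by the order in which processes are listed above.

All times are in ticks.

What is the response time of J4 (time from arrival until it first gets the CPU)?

4

Gantt: | J1 0-4 | J4 4-11 | J2 11-20 | J3 20-29 |
Completion: J1=4  J2=20  J3=29  J4=11
Turnaround (C−A): J1=4  J2=20  J3=29  J4=11
Response(J4) = first start − arrival = 4 − 0 = 4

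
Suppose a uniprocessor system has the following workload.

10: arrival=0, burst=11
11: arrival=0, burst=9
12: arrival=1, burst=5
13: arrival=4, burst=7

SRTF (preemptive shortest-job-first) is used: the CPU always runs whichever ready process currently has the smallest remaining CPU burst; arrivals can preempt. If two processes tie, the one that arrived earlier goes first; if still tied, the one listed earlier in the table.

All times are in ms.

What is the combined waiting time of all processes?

35

Schedule: | 11 0-1 | 12 1-6 | 13 6-13 | 11 13-21 | 10 21-32 |
Completion: 10=32  11=21  12=6  13=13
Waiting = turnaround − burst: 10=21, 11=12, 12=0, 13=2
Total waiting = 21 + 12 + 0 + 2 = 35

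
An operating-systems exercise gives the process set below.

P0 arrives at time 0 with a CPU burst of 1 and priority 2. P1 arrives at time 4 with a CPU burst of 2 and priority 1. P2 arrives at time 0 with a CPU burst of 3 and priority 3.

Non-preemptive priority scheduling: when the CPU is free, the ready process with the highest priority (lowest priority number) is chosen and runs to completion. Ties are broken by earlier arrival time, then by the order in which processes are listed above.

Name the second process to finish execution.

P2

Timeline: | P0 0-1 | P2 1-4 | P1 4-6 |
Completion: P0=1  P1=6  P2=4
Finish order: P0 → P2 → P1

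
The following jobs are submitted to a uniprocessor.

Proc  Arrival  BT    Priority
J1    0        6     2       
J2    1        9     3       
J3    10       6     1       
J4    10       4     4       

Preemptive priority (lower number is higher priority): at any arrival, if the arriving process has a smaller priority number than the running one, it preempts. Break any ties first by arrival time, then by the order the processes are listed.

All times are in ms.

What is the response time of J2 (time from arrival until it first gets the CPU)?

5

Schedule: | J1 0-6 | J2 6-10 | J3 10-16 | J2 16-21 | J4 21-25 |
Completion: J1=6  J2=21  J3=16  J4=25
Turnaround (C−A): J1=6  J2=20  J3=6  J4=15
Response(J2) = first start − arrival = 6 − 1 = 5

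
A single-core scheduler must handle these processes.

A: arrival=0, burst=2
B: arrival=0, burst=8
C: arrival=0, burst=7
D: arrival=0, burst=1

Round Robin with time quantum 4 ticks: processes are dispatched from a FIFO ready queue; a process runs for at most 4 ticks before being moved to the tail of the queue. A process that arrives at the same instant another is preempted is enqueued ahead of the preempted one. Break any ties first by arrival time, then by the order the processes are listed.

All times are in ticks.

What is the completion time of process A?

2

Schedule: | A 0-2 | B 2-6 | C 6-10 | D 10-11 | B 11-15 | C 15-18 |
Completion: A=2  B=15  C=18  D=11
Turnaround (C−A): A=2  B=15  C=18  D=11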